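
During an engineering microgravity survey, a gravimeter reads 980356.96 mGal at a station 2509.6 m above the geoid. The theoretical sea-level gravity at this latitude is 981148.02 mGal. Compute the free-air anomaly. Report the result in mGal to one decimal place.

Free-air correction = 0.3086 × 2509.6 = 774.46 mGal
Free-air anomaly = 980356.96 − 981148.02 + (774.46) = -16.60 mGal

-16.6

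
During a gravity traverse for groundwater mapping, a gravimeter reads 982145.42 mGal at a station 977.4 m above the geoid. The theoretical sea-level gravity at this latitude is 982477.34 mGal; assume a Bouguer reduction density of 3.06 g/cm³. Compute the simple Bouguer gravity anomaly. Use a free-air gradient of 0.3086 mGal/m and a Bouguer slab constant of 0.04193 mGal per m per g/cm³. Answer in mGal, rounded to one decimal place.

-155.7

Free-air correction = 0.3086 × 977.4 = 301.63 mGal
Free-air anomaly = 982145.42 − 982477.34 + (301.63) = -30.29 mGal
Bouguer slab correction = 0.04193 × 3.06 × 977.4 = 125.41 mGal
Simple Bouguer anomaly = -30.29 − (125.41) = -155.70 mGal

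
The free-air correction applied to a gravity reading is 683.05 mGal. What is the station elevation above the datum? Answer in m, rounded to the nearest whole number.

h = 683.05 / 0.3086 = 2213.38 m

2213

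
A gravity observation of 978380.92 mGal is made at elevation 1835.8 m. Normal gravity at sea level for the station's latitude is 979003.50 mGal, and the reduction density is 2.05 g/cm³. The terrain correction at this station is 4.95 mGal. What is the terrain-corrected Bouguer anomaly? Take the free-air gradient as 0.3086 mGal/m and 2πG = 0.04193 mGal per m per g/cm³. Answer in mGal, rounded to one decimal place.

-208.9

Free-air correction = 0.3086 × 1835.8 = 566.53 mGal
Free-air anomaly = 978380.92 − 979003.50 + (566.53) = -56.05 mGal
Bouguer slab correction = 0.04193 × 2.05 × 1835.8 = 157.80 mGal
Simple Bouguer anomaly = -56.05 − (157.80) = -213.85 mGal
Complete Bouguer anomaly = -213.85 + 4.95 = -208.90 mGal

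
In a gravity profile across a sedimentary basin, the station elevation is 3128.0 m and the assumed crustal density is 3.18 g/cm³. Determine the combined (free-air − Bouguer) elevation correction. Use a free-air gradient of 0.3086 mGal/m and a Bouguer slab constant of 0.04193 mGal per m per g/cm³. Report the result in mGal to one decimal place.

548.2

Combined gradient = 0.3086 − 0.04193 × 3.18 = 0.1752626 mGal/m
Combined elevation correction = 0.1752626 × 3128.0 = 548.2 mGal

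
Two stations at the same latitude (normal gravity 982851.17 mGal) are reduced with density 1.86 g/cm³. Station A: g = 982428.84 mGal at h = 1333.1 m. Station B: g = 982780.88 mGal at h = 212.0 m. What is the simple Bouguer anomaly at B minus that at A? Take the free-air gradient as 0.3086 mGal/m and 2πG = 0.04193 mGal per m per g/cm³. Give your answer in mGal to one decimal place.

Δg_SB(A) = 982428.84 − 982851.17 + 0.3086×1333.1 − 0.04193×1.86×1333.1 = -114.90 mGal
Δg_SB(B) = 982780.88 − 982851.17 + 0.3086×212.0 − 0.04193×1.86×212.0 = -21.40 mGal
Difference = -21.40 − (-114.90) = 93.50 mGal

93.5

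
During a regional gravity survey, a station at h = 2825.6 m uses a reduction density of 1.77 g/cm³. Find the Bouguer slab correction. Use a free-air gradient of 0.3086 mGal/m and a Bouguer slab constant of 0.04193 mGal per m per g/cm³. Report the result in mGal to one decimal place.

Bouguer slab correction = 0.04193 × 1.77 × 2825.6 = 209.7 mGal

209.7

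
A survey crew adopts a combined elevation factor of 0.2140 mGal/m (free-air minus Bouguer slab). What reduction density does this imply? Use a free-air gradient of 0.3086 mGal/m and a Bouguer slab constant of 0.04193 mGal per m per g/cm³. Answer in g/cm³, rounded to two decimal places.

0.2140 = 0.3086 − 0.04193 × ρ
ρ = (0.3086 − 0.2140) / 0.04193 = 2.26 g/cm³

2.26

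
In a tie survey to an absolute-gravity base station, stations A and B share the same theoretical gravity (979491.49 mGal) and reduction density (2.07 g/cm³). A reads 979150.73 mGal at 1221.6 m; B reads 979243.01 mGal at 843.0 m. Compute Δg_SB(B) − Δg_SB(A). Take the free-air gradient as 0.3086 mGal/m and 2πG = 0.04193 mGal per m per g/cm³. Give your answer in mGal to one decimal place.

8.3

Δg_SB(A) = 979150.73 − 979491.49 + 0.3086×1221.6 − 0.04193×2.07×1221.6 = -69.80 mGal
Δg_SB(B) = 979243.01 − 979491.49 + 0.3086×843.0 − 0.04193×2.07×843.0 = -61.50 mGal
Difference = -61.50 − (-69.80) = 8.30 mGal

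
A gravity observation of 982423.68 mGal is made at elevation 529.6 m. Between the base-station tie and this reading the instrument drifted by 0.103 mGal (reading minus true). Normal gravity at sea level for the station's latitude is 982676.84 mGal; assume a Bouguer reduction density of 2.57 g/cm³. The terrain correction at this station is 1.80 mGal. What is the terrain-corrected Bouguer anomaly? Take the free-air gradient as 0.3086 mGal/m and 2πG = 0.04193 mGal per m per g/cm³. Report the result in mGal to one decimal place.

-145.1

Drift-corrected reading = 982423.68 − (0.103) = 982423.577 mGal
Free-air correction = 0.3086 × 529.6 = 163.43 mGal
Free-air anomaly = 982423.577 − 982676.84 + (163.43) = -89.833 mGal
Bouguer slab correction = 0.04193 × 2.57 × 529.6 = 57.07 mGal
Simple Bouguer anomaly = -89.833 − (57.07) = -146.903 mGal
Complete Bouguer anomaly = -146.903 + 1.80 = -145.103 mGal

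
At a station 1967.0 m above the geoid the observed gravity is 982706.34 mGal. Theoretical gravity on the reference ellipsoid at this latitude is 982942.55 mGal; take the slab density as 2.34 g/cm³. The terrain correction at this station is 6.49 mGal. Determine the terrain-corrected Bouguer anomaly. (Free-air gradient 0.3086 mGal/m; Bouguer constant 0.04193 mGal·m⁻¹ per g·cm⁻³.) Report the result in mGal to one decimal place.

184.3

Free-air correction = 0.3086 × 1967.0 = 607.02 mGal
Free-air anomaly = 982706.34 − 982942.55 + (607.02) = 370.81 mGal
Bouguer slab correction = 0.04193 × 2.34 × 1967.0 = 192.99 mGal
Simple Bouguer anomaly = 370.81 − (192.99) = 177.82 mGal
Complete Bouguer anomaly = 177.82 + 6.49 = 184.31 mGal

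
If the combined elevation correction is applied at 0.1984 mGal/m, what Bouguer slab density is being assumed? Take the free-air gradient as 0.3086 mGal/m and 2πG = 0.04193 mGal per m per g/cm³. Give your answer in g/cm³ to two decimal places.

0.1984 = 0.3086 − 0.04193 × ρ
ρ = (0.3086 − 0.1984) / 0.04193 = 2.63 g/cm³

2.63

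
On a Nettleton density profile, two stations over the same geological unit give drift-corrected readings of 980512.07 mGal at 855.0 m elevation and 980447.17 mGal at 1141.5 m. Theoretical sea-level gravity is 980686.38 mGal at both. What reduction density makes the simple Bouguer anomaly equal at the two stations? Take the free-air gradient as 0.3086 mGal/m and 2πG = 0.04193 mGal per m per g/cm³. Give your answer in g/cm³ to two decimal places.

1.96

Δg_obs = 980447.17 − 980512.07 = -64.90 mGal over Δh = 1141.5 − 855.0 = 286.5 m
Equal Bouguer anomalies ⇒ Δg_obs + (0.3086 − 0.04193ρ)·Δh = 0
0.3086 − 0.04193ρ = −Δg_obs/Δh = 0.22653
ρ = (0.3086 − 0.22653) / 0.04193 = 1.96 g/cm³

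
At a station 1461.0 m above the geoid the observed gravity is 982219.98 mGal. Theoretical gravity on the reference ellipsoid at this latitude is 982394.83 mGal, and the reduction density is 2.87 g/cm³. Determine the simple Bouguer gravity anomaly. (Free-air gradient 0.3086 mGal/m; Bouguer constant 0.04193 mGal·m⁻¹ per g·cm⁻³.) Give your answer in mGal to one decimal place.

Free-air correction = 0.3086 × 1461.0 = 450.86 mGal
Free-air anomaly = 982219.98 − 982394.83 + (450.86) = 276.01 mGal
Bouguer slab correction = 0.04193 × 2.87 × 1461.0 = 175.82 mGal
Simple Bouguer anomaly = 276.01 − (175.82) = 100.19 mGal

100.2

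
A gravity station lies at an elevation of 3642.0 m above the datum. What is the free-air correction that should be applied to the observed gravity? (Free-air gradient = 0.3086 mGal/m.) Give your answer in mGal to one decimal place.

1123.9

Free-air correction = 0.3086 × 3642.0 = 1123.9 mGal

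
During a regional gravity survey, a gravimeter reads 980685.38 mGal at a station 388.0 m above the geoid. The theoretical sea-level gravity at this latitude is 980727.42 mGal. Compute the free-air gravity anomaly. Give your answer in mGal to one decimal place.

77.7

Free-air correction = 0.3086 × 388.0 = 119.74 mGal
Free-air anomaly = 980685.38 − 980727.42 + (119.74) = 77.70 mGal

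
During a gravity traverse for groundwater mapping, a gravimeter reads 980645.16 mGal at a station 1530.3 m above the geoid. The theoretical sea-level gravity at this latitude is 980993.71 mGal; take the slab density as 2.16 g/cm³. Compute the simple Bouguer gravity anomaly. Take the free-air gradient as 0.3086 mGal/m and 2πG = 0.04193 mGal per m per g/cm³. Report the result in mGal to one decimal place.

-14.9

Free-air correction = 0.3086 × 1530.3 = 472.25 mGal
Free-air anomaly = 980645.16 − 980993.71 + (472.25) = 123.70 mGal
Bouguer slab correction = 0.04193 × 2.16 × 1530.3 = 138.60 mGal
Simple Bouguer anomaly = 123.70 − (138.60) = -14.90 mGal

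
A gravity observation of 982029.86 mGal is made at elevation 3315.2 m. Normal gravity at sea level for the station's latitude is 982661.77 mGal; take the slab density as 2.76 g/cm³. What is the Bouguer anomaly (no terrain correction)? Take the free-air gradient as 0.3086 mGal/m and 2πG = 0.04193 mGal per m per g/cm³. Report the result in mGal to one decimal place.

Free-air correction = 0.3086 × 3315.2 = 1023.07 mGal
Free-air anomaly = 982029.86 − 982661.77 + (1023.07) = 391.16 mGal
Bouguer slab correction = 0.04193 × 2.76 × 3315.2 = 383.66 mGal
Simple Bouguer anomaly = 391.16 − (383.66) = 7.50 mGal

7.5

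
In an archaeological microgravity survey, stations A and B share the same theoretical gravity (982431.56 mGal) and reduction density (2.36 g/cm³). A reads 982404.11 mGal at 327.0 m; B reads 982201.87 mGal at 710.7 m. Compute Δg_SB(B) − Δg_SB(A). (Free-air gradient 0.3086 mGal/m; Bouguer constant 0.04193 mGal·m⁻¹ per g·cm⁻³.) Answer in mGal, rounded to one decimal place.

-121.8

Δg_SB(A) = 982404.11 − 982431.56 + 0.3086×327.0 − 0.04193×2.36×327.0 = 41.10 mGal
Δg_SB(B) = 982201.87 − 982431.56 + 0.3086×710.7 − 0.04193×2.36×710.7 = -80.70 mGal
Difference = -80.70 − (41.10) = -121.80 mGal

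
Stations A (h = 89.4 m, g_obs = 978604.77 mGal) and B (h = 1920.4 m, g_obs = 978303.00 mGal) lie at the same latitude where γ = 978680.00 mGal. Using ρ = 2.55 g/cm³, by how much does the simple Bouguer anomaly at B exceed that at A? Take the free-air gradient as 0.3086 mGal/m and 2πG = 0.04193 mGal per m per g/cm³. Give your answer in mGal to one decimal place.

Δg_SB(A) = 978604.77 − 978680.00 + 0.3086×89.4 − 0.04193×2.55×89.4 = -57.20 mGal
Δg_SB(B) = 978303.00 − 978680.00 + 0.3086×1920.4 − 0.04193×2.55×1920.4 = 10.30 mGal
Difference = 10.30 − (-57.20) = 67.50 mGal

67.5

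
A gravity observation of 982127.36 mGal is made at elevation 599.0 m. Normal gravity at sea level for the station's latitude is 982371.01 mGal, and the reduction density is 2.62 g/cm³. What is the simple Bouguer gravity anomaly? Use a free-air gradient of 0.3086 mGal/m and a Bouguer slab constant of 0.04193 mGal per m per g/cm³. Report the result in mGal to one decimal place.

-124.6

Free-air correction = 0.3086 × 599.0 = 184.85 mGal
Free-air anomaly = 982127.36 − 982371.01 + (184.85) = -58.80 mGal
Bouguer slab correction = 0.04193 × 2.62 × 599.0 = 65.80 mGal
Simple Bouguer anomaly = -58.80 − (65.80) = -124.60 mGal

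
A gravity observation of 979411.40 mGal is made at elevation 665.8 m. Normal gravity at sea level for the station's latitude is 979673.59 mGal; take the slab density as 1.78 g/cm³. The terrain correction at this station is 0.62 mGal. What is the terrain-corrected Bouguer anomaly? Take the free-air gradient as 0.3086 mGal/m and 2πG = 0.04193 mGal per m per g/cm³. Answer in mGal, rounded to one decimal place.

Free-air correction = 0.3086 × 665.8 = 205.47 mGal
Free-air anomaly = 979411.40 − 979673.59 + (205.47) = -56.72 mGal
Bouguer slab correction = 0.04193 × 1.78 × 665.8 = 49.69 mGal
Simple Bouguer anomaly = -56.72 − (49.69) = -106.41 mGal
Complete Bouguer anomaly = -106.41 + 0.62 = -105.79 mGal

-105.8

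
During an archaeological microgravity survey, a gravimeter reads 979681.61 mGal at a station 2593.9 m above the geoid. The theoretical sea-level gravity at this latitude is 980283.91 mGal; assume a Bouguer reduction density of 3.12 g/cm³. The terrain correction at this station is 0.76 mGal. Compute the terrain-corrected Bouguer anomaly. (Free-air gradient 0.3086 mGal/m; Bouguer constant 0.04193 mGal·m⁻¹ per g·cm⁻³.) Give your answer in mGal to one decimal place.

Free-air correction = 0.3086 × 2593.9 = 800.48 mGal
Free-air anomaly = 979681.61 − 980283.91 + (800.48) = 198.18 mGal
Bouguer slab correction = 0.04193 × 3.12 × 2593.9 = 339.34 mGal
Simple Bouguer anomaly = 198.18 − (339.34) = -141.16 mGal
Complete Bouguer anomaly = -141.16 + 0.76 = -140.40 mGal

-140.4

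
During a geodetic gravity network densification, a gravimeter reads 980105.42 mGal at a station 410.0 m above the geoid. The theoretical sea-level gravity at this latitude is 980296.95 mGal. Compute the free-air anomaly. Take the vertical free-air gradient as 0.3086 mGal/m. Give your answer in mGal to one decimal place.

Free-air correction = 0.3086 × 410.0 = 126.53 mGal
Free-air anomaly = 980105.42 − 980296.95 + (126.53) = -65.00 mGal

-65.0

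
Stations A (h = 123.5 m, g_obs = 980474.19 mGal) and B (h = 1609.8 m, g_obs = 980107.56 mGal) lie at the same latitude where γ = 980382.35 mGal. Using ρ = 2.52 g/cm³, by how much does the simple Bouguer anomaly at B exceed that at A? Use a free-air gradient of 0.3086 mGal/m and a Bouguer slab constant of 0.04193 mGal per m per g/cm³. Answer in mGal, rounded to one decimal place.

Δg_SB(A) = 980474.19 − 980382.35 + 0.3086×123.5 − 0.04193×2.52×123.5 = 116.90 mGal
Δg_SB(B) = 980107.56 − 980382.35 + 0.3086×1609.8 − 0.04193×2.52×1609.8 = 51.90 mGal
Difference = 51.90 − (116.90) = -65.00 mGal

-65.0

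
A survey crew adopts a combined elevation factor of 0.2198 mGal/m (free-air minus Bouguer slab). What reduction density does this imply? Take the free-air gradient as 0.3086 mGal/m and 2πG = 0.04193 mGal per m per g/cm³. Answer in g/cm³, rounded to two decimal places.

2.12

0.2198 = 0.3086 − 0.04193 × ρ
ρ = (0.3086 − 0.2198) / 0.04193 = 2.12 g/cm³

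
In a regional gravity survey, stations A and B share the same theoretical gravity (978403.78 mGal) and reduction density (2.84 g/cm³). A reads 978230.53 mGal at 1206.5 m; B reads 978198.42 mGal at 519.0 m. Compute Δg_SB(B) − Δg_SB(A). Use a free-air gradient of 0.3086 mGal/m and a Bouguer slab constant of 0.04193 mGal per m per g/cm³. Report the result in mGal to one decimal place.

-162.4

Δg_SB(A) = 978230.53 − 978403.78 + 0.3086×1206.5 − 0.04193×2.84×1206.5 = 55.40 mGal
Δg_SB(B) = 978198.42 − 978403.78 + 0.3086×519.0 − 0.04193×2.84×519.0 = -107.00 mGal
Difference = -107.00 − (55.40) = -162.40 mGal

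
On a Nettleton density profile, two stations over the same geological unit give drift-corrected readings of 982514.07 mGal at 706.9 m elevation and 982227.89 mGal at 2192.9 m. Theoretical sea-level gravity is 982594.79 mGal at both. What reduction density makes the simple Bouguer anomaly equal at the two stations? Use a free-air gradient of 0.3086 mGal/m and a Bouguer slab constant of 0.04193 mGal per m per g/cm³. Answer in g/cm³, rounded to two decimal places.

2.77

Δg_obs = 982227.89 − 982514.07 = -286.18 mGal over Δh = 2192.9 − 706.9 = 1486.0 m
Equal Bouguer anomalies ⇒ Δg_obs + (0.3086 − 0.04193ρ)·Δh = 0
0.3086 − 0.04193ρ = −Δg_obs/Δh = 0.19258
ρ = (0.3086 − 0.19258) / 0.04193 = 2.77 g/cm³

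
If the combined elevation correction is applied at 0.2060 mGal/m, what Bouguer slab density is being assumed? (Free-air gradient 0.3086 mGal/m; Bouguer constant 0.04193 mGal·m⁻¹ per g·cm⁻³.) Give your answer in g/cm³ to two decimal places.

2.45

0.2060 = 0.3086 − 0.04193 × ρ
ρ = (0.3086 − 0.2060) / 0.04193 = 2.45 g/cm³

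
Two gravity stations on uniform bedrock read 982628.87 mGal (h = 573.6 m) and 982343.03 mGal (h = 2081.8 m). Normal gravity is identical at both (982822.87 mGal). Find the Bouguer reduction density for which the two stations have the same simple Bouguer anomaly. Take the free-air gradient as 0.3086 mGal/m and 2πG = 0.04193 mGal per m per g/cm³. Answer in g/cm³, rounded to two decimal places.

Δg_obs = 982343.03 − 982628.87 = -285.84 mGal over Δh = 2081.8 − 573.6 = 1508.2 m
Equal Bouguer anomalies ⇒ Δg_obs + (0.3086 − 0.04193ρ)·Δh = 0
0.3086 − 0.04193ρ = −Δg_obs/Δh = 0.18952
ρ = (0.3086 − 0.18952) / 0.04193 = 2.84 g/cm³

2.84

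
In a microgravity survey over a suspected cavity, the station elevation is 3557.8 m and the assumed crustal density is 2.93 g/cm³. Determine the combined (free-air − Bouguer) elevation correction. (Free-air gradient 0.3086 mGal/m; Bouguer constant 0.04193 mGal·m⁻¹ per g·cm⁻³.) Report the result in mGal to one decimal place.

Combined gradient = 0.3086 − 0.04193 × 2.93 = 0.1857451 mGal/m
Combined elevation correction = 0.1857451 × 3557.8 = 660.8 mGal

660.8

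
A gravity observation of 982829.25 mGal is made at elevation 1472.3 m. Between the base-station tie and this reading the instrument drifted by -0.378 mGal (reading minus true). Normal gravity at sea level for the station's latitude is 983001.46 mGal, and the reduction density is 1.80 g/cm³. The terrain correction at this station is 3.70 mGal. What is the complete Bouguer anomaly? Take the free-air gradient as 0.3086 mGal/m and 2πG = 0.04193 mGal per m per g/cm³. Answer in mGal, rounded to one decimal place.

Drift-corrected reading = 982829.25 − (-0.378) = 982829.628 mGal
Free-air correction = 0.3086 × 1472.3 = 454.35 mGal
Free-air anomaly = 982829.628 − 983001.46 + (454.35) = 282.518 mGal
Bouguer slab correction = 0.04193 × 1.80 × 1472.3 = 111.12 mGal
Simple Bouguer anomaly = 282.518 − (111.12) = 171.398 mGal
Complete Bouguer anomaly = 171.398 + 3.70 = 175.098 mGal

175.1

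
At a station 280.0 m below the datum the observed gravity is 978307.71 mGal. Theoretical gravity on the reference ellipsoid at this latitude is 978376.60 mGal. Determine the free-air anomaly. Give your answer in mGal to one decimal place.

-155.3

Free-air correction = 0.3086 × -280.0 = -86.41 mGal
Free-air anomaly = 978307.71 − 978376.60 + (-86.41) = -155.30 mGal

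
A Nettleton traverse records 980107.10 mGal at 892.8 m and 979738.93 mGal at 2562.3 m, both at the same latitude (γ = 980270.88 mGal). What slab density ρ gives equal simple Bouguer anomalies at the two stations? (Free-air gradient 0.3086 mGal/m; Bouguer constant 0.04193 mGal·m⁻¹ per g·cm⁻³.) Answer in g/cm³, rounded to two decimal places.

Δg_obs = 979738.93 − 980107.10 = -368.17 mGal over Δh = 2562.3 − 892.8 = 1669.5 m
Equal Bouguer anomalies ⇒ Δg_obs + (0.3086 − 0.04193ρ)·Δh = 0
0.3086 − 0.04193ρ = −Δg_obs/Δh = 0.22053
ρ = (0.3086 − 0.22053) / 0.04193 = 2.10 g/cm³

2.10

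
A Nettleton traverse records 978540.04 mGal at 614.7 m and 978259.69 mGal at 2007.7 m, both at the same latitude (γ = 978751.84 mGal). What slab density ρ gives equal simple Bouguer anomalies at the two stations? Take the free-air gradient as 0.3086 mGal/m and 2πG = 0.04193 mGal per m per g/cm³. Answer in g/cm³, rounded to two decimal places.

2.56

Δg_obs = 978259.69 − 978540.04 = -280.35 mGal over Δh = 2007.7 − 614.7 = 1393.0 m
Equal Bouguer anomalies ⇒ Δg_obs + (0.3086 − 0.04193ρ)·Δh = 0
0.3086 − 0.04193ρ = −Δg_obs/Δh = 0.20126
ρ = (0.3086 − 0.20126) / 0.04193 = 2.56 g/cm³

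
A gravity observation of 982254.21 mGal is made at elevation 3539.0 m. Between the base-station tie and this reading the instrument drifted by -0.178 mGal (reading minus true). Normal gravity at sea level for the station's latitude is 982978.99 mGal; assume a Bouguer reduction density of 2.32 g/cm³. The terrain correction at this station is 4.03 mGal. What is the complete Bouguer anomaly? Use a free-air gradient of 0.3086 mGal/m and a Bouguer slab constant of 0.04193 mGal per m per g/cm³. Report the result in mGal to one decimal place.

Drift-corrected reading = 982254.21 − (-0.178) = 982254.388 mGal
Free-air correction = 0.3086 × 3539.0 = 1092.14 mGal
Free-air anomaly = 982254.388 − 982978.99 + (1092.14) = 367.538 mGal
Bouguer slab correction = 0.04193 × 2.32 × 3539.0 = 344.27 mGal
Simple Bouguer anomaly = 367.538 − (344.27) = 23.268 mGal
Complete Bouguer anomaly = 23.268 + 4.03 = 27.298 mGal

27.3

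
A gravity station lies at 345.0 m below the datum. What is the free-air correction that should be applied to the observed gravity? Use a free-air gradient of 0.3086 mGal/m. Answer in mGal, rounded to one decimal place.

Free-air correction = 0.3086 × -345.0 = -106.5 mGal

-106.5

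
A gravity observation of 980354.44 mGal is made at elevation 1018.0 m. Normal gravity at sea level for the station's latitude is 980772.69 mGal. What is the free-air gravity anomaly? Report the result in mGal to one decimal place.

Free-air correction = 0.3086 × 1018.0 = 314.15 mGal
Free-air anomaly = 980354.44 − 980772.69 + (314.15) = -104.10 mGal

-104.1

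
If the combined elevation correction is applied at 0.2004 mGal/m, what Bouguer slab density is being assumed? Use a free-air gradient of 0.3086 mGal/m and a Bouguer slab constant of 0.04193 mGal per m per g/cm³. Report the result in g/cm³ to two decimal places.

2.58

0.2004 = 0.3086 − 0.04193 × ρ
ρ = (0.3086 − 0.2004) / 0.04193 = 2.58 g/cm³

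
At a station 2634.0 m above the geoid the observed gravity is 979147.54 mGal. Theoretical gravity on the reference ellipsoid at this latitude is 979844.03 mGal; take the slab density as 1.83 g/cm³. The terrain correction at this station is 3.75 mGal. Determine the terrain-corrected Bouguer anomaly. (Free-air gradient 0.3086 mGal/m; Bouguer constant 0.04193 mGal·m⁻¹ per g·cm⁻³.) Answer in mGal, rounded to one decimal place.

Free-air correction = 0.3086 × 2634.0 = 812.85 mGal
Free-air anomaly = 979147.54 − 979844.03 + (812.85) = 116.36 mGal
Bouguer slab correction = 0.04193 × 1.83 × 2634.0 = 202.11 mGal
Simple Bouguer anomaly = 116.36 − (202.11) = -85.75 mGal
Complete Bouguer anomaly = -85.75 + 3.75 = -82.00 mGal

-82.0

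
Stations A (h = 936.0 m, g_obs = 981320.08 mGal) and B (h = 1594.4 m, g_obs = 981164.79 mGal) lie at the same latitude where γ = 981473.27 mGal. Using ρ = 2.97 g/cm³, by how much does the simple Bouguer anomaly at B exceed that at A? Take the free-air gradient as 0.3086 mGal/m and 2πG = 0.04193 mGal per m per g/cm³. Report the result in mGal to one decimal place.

Δg_SB(A) = 981320.08 − 981473.27 + 0.3086×936.0 − 0.04193×2.97×936.0 = 19.10 mGal
Δg_SB(B) = 981164.79 − 981473.27 + 0.3086×1594.4 − 0.04193×2.97×1594.4 = -15.00 mGal
Difference = -15.00 − (19.10) = -34.10 mGal

-34.1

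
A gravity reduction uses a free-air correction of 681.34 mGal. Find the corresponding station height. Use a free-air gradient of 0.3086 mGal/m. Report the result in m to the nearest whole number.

h = 681.34 / 0.3086 = 2207.84 m

2208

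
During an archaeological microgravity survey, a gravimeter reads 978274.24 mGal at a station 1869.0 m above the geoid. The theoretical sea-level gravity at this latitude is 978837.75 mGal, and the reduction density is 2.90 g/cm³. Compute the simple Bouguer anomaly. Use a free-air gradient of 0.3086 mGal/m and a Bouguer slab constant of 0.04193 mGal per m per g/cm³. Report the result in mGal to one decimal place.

-214.0

Free-air correction = 0.3086 × 1869.0 = 576.77 mGal
Free-air anomaly = 978274.24 − 978837.75 + (576.77) = 13.26 mGal
Bouguer slab correction = 0.04193 × 2.90 × 1869.0 = 227.26 mGal
Simple Bouguer anomaly = 13.26 − (227.26) = -214.00 mGal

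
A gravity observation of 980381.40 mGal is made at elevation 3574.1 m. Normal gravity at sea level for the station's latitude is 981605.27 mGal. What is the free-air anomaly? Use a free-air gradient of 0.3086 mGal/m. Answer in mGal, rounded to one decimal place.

-120.9

Free-air correction = 0.3086 × 3574.1 = 1102.97 mGal
Free-air anomaly = 980381.40 − 981605.27 + (1102.97) = -120.90 mGal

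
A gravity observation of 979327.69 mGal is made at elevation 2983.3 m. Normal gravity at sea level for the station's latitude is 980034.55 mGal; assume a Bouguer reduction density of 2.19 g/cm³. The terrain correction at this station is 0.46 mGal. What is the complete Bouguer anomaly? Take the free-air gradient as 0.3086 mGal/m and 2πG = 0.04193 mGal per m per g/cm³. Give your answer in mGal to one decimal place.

Free-air correction = 0.3086 × 2983.3 = 920.65 mGal
Free-air anomaly = 979327.69 − 980034.55 + (920.65) = 213.79 mGal
Bouguer slab correction = 0.04193 × 2.19 × 2983.3 = 273.95 mGal
Simple Bouguer anomaly = 213.79 − (273.95) = -60.16 mGal
Complete Bouguer anomaly = -60.16 + 0.46 = -59.70 mGal

-59.7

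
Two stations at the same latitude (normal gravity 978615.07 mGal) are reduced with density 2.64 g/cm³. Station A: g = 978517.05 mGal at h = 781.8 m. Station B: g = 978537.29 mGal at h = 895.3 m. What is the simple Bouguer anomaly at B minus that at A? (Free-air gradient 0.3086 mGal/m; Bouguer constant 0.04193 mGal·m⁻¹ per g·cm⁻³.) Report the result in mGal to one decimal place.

42.7

Δg_SB(A) = 978517.05 − 978615.07 + 0.3086×781.8 − 0.04193×2.64×781.8 = 56.70 mGal
Δg_SB(B) = 978537.29 − 978615.07 + 0.3086×895.3 − 0.04193×2.64×895.3 = 99.40 mGal
Difference = 99.40 − (56.70) = 42.70 mGal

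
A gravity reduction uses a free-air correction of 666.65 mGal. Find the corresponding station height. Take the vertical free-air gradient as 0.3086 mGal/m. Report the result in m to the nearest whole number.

2160

h = 666.65 / 0.3086 = 2160.24 m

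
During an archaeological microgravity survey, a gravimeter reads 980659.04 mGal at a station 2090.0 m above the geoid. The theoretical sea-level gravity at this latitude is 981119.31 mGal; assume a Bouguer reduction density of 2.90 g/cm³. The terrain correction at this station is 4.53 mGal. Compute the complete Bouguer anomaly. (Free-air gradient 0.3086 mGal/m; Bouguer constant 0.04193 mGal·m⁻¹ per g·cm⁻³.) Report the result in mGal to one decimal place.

-64.9

Free-air correction = 0.3086 × 2090.0 = 644.97 mGal
Free-air anomaly = 980659.04 − 981119.31 + (644.97) = 184.70 mGal
Bouguer slab correction = 0.04193 × 2.90 × 2090.0 = 254.14 mGal
Simple Bouguer anomaly = 184.70 − (254.14) = -69.44 mGal
Complete Bouguer anomaly = -69.44 + 4.53 = -64.91 mGal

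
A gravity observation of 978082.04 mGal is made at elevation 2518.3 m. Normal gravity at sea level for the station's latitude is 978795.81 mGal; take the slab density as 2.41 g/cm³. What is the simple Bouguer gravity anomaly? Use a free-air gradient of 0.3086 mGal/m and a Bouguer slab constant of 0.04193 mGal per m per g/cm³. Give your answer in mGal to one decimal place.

-191.1

Free-air correction = 0.3086 × 2518.3 = 777.15 mGal
Free-air anomaly = 978082.04 − 978795.81 + (777.15) = 63.38 mGal
Bouguer slab correction = 0.04193 × 2.41 × 2518.3 = 254.48 mGal
Simple Bouguer anomaly = 63.38 − (254.48) = -191.10 mGal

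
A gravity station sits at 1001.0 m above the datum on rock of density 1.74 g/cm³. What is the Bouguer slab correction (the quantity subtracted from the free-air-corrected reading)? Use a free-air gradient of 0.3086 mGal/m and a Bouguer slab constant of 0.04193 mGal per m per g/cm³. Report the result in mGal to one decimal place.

73.0

Bouguer slab correction = 0.04193 × 1.74 × 1001.0 = 73.0 mGal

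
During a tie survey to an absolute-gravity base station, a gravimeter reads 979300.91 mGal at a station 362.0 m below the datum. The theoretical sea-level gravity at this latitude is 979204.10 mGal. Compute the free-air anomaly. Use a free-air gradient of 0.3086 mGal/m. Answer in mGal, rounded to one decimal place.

-14.9

Free-air correction = 0.3086 × -362.0 = -111.71 mGal
Free-air anomaly = 979300.91 − 979204.10 + (-111.71) = -14.90 mGal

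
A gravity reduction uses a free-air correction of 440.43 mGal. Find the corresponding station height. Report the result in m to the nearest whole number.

1427

h = 440.43 / 0.3086 = 1427.19 m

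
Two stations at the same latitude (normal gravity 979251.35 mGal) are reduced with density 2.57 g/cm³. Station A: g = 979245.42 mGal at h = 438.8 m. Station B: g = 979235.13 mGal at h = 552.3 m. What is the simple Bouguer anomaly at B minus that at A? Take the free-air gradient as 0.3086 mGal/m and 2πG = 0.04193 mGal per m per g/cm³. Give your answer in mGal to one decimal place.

Δg_SB(A) = 979245.42 − 979251.35 + 0.3086×438.8 − 0.04193×2.57×438.8 = 82.20 mGal
Δg_SB(B) = 979235.13 − 979251.35 + 0.3086×552.3 − 0.04193×2.57×552.3 = 94.70 mGal
Difference = 94.70 − (82.20) = 12.50 mGal

12.5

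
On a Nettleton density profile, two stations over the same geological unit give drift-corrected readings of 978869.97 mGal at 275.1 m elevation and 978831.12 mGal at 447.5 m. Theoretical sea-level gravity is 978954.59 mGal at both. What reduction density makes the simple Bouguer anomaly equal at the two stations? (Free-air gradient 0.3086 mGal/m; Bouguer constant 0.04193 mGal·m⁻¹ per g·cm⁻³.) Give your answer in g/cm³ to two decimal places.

1.99

Δg_obs = 978831.12 − 978869.97 = -38.85 mGal over Δh = 447.5 − 275.1 = 172.4 m
Equal Bouguer anomalies ⇒ Δg_obs + (0.3086 − 0.04193ρ)·Δh = 0
0.3086 − 0.04193ρ = −Δg_obs/Δh = 0.22535
ρ = (0.3086 − 0.22535) / 0.04193 = 1.99 g/cm³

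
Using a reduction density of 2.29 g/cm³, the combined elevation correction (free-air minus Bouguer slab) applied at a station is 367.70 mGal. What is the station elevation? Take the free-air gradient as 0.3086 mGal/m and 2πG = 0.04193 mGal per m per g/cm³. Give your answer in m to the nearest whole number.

1730

Combined gradient = 0.3086 − 0.04193 × 2.29 = 0.2125803 mGal/m
h = 367.70 / 0.2125803 = 1729.70 m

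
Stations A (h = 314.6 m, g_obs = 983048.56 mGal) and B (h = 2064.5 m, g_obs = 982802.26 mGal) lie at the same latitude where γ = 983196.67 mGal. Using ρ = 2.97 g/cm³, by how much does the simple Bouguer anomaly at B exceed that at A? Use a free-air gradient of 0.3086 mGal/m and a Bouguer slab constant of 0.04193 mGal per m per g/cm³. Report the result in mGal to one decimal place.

Δg_SB(A) = 983048.56 − 983196.67 + 0.3086×314.6 − 0.04193×2.97×314.6 = -90.20 mGal
Δg_SB(B) = 982802.26 − 983196.67 + 0.3086×2064.5 − 0.04193×2.97×2064.5 = -14.40 mGal
Difference = -14.40 − (-90.20) = 75.80 mGal

75.8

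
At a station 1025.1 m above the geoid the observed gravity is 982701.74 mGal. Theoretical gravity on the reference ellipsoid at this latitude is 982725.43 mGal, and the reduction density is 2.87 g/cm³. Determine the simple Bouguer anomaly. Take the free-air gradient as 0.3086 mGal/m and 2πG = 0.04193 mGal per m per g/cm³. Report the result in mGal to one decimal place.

Free-air correction = 0.3086 × 1025.1 = 316.35 mGal
Free-air anomaly = 982701.74 − 982725.43 + (316.35) = 292.66 mGal
Bouguer slab correction = 0.04193 × 2.87 × 1025.1 = 123.36 mGal
Simple Bouguer anomaly = 292.66 − (123.36) = 169.30 mGal

169.3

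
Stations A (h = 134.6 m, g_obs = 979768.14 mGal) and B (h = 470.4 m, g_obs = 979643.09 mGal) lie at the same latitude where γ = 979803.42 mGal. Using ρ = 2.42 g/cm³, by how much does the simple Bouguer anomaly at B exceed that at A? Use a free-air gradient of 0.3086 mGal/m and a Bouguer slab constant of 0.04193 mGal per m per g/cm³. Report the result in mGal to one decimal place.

Δg_SB(A) = 979768.14 − 979803.42 + 0.3086×134.6 − 0.04193×2.42×134.6 = -7.40 mGal
Δg_SB(B) = 979643.09 − 979803.42 + 0.3086×470.4 − 0.04193×2.42×470.4 = -62.90 mGal
Difference = -62.90 − (-7.40) = -55.50 mGal

-55.5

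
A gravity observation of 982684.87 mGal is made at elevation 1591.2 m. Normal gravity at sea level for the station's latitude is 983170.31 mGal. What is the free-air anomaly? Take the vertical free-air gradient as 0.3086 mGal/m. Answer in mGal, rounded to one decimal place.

Free-air correction = 0.3086 × 1591.2 = 491.04 mGal
Free-air anomaly = 982684.87 − 983170.31 + (491.04) = 5.60 mGal

5.6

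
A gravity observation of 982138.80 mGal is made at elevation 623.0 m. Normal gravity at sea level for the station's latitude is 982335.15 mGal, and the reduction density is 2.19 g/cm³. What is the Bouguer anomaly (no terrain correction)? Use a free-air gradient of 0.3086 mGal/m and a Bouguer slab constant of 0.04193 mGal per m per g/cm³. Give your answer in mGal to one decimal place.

-61.3

Free-air correction = 0.3086 × 623.0 = 192.26 mGal
Free-air anomaly = 982138.80 − 982335.15 + (192.26) = -4.09 mGal
Bouguer slab correction = 0.04193 × 2.19 × 623.0 = 57.21 mGal
Simple Bouguer anomaly = -4.09 − (57.21) = -61.30 mGal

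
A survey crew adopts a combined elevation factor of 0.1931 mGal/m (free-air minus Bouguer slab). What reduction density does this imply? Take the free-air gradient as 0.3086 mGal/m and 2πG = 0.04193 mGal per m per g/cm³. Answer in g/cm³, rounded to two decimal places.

0.1931 = 0.3086 − 0.04193 × ρ
ρ = (0.3086 − 0.1931) / 0.04193 = 2.75 g/cm³

2.75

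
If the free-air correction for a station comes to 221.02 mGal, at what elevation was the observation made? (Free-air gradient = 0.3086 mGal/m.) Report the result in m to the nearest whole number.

h = 221.02 / 0.3086 = 716.20 m

716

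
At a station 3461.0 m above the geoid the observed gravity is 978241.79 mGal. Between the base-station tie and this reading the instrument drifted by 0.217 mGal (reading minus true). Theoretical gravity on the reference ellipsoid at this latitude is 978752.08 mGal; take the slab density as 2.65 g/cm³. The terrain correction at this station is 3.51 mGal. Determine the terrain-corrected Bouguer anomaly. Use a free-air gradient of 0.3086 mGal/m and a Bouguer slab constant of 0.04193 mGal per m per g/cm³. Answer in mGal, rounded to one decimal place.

Drift-corrected reading = 978241.79 − (0.217) = 978241.573 mGal
Free-air correction = 0.3086 × 3461.0 = 1068.06 mGal
Free-air anomaly = 978241.573 − 978752.08 + (1068.06) = 557.553 mGal
Bouguer slab correction = 0.04193 × 2.65 × 3461.0 = 384.57 mGal
Simple Bouguer anomaly = 557.553 − (384.57) = 172.983 mGal
Complete Bouguer anomaly = 172.983 + 3.51 = 176.493 mGal

176.5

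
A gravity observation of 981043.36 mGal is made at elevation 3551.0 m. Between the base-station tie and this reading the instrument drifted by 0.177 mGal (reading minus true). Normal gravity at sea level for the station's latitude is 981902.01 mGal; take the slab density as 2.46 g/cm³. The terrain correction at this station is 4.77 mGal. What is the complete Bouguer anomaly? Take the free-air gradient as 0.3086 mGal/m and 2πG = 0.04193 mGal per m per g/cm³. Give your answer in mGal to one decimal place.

-124.5

Drift-corrected reading = 981043.36 − (0.177) = 981043.183 mGal
Free-air correction = 0.3086 × 3551.0 = 1095.84 mGal
Free-air anomaly = 981043.183 − 981902.01 + (1095.84) = 237.013 mGal
Bouguer slab correction = 0.04193 × 2.46 × 3551.0 = 366.28 mGal
Simple Bouguer anomaly = 237.013 − (366.28) = -129.267 mGal
Complete Bouguer anomaly = -129.267 + 4.77 = -124.497 mGal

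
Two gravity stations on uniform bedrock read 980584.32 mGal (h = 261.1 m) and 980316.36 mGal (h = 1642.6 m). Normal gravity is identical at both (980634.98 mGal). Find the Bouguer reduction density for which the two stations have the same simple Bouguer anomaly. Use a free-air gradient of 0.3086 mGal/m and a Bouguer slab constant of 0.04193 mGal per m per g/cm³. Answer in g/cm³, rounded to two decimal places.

Δg_obs = 980316.36 − 980584.32 = -267.96 mGal over Δh = 1642.6 − 261.1 = 1381.5 m
Equal Bouguer anomalies ⇒ Δg_obs + (0.3086 − 0.04193ρ)·Δh = 0
0.3086 − 0.04193ρ = −Δg_obs/Δh = 0.19396
ρ = (0.3086 − 0.19396) / 0.04193 = 2.73 g/cm³

2.73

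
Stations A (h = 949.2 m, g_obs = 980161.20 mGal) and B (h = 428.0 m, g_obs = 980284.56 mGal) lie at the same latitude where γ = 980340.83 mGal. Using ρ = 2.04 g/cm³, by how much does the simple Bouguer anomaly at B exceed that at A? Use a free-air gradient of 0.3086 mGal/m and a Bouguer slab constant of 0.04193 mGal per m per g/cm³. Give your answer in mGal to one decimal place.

7.1

Δg_SB(A) = 980161.20 − 980340.83 + 0.3086×949.2 − 0.04193×2.04×949.2 = 32.10 mGal
Δg_SB(B) = 980284.56 − 980340.83 + 0.3086×428.0 − 0.04193×2.04×428.0 = 39.20 mGal
Difference = 39.20 − (32.10) = 7.10 mGal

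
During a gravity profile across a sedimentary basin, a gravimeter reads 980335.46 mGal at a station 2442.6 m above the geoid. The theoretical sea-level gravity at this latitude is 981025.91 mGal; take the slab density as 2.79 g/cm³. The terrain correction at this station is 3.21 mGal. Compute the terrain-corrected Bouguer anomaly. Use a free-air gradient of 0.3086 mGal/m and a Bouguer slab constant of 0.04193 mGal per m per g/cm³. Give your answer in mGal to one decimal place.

Free-air correction = 0.3086 × 2442.6 = 753.79 mGal
Free-air anomaly = 980335.46 − 981025.91 + (753.79) = 63.34 mGal
Bouguer slab correction = 0.04193 × 2.79 × 2442.6 = 285.75 mGal
Simple Bouguer anomaly = 63.34 − (285.75) = -222.41 mGal
Complete Bouguer anomaly = -222.41 + 3.21 = -219.20 mGal

-219.2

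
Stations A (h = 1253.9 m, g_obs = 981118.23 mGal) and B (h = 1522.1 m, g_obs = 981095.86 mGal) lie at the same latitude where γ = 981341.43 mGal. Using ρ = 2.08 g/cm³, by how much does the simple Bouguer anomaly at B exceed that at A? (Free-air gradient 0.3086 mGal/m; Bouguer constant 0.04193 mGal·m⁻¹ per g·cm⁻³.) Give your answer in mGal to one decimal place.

Δg_SB(A) = 981118.23 − 981341.43 + 0.3086×1253.9 − 0.04193×2.08×1253.9 = 54.40 mGal
Δg_SB(B) = 981095.86 − 981341.43 + 0.3086×1522.1 − 0.04193×2.08×1522.1 = 91.40 mGal
Difference = 91.40 − (54.40) = 37.00 mGal

37.0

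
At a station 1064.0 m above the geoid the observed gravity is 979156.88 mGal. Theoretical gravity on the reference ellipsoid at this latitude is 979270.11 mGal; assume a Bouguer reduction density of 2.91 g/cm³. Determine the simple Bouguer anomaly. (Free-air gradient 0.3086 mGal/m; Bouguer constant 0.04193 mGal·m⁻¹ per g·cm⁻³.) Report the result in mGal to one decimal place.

85.3

Free-air correction = 0.3086 × 1064.0 = 328.35 mGal
Free-air anomaly = 979156.88 − 979270.11 + (328.35) = 215.12 mGal
Bouguer slab correction = 0.04193 × 2.91 × 1064.0 = 129.83 mGal
Simple Bouguer anomaly = 215.12 − (129.83) = 85.29 mGal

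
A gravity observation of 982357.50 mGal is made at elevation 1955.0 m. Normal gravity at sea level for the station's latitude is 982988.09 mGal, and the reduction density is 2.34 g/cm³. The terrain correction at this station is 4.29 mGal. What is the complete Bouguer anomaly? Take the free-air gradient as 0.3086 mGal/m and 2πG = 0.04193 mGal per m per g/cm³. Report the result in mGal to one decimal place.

-214.8

Free-air correction = 0.3086 × 1955.0 = 603.31 mGal
Free-air anomaly = 982357.50 − 982988.09 + (603.31) = -27.28 mGal
Bouguer slab correction = 0.04193 × 2.34 × 1955.0 = 191.82 mGal
Simple Bouguer anomaly = -27.28 − (191.82) = -219.10 mGal
Complete Bouguer anomaly = -219.10 + 4.29 = -214.81 mGal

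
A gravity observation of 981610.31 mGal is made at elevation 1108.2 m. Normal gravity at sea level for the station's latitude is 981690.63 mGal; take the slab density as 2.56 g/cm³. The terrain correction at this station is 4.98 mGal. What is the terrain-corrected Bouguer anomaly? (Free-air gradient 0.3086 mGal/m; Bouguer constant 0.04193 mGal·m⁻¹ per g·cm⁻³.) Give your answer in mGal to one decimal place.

147.7

Free-air correction = 0.3086 × 1108.2 = 341.99 mGal
Free-air anomaly = 981610.31 − 981690.63 + (341.99) = 261.67 mGal
Bouguer slab correction = 0.04193 × 2.56 × 1108.2 = 118.96 mGal
Simple Bouguer anomaly = 261.67 − (118.96) = 142.71 mGal
Complete Bouguer anomaly = 142.71 + 4.98 = 147.69 mGal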